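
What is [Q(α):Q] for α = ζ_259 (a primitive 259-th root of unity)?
[Q(α):Q] = 216

The minimal polynomial of ζ_259 over Q is the 259-th cyclotomic polynomial Φ_259(x), which is irreducible over Q and has degree φ(259) = 216. Hence [Q(α):Q] = φ(259) = 216.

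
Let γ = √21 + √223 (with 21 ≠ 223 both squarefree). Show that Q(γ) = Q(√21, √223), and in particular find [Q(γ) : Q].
[Q(γ) : Q] = 4 (equivalently, Q(γ) = Q(√21, √223))

Obviously Q(γ) ⊆ Q(√21, √223), and [Q(√21, √223):Q] = 4 (since 21, 223 are distinct squarefree integers > 1 with 4683 not a perfect square). To show equality we compute the minimal polynomial of γ. From γ = √21 + √223: γ^2 = 21 + 2√(4683) + 223 = 244 + 2√(4683), so γ^2 - 244 = 2√(4683); squaring, (γ^2 - 244)^2 = 4·4683, i.e. γ^4 - 488γ^2 + 59536 - 18732 = 0, i.e. γ^4 - 488γ^2 + 40804 = 0. So γ is a root of x^4 - 488x^2 + 40804. This polynomial is irreducible over Q: it has no rational root (each ±√21 ± √223 is irrational), and any factorization into two quadratics over Q would force √(4683) ∈ Q (pairing opposite roots) or √21, √223 ∈ Q (other pairings), all impossible. Hence [Q(γ):Q] = 4 = [Q(√21, √223):Q], so Q(γ) = Q(√21, √223).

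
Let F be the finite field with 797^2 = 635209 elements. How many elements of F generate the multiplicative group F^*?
There are φ(635208) = 171072 primitive elements

F_q^* is cyclic of order q - 1 = 635208. A cyclic group of order m has exactly φ(m) generators. Here m = 635208 = 2^3 · 3 · 7 · 19 · 199, so the number of primitive elements is φ(635208) = 171072.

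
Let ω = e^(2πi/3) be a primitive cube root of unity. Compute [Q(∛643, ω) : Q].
[Q(∛643, ω) : Q] = 6

[Q(∛643):Q] = 3 (min poly x^3 - 643, irreducible since 643 is not a perfect cube). [Q(ω):Q] = 2 (min poly x^2 + x + 1). Since Q(∛643) ⊂ R and ω ∉ R, we have ω ∉ Q(∛643), so x^2 + x + 1 remains irreducible over Q(∛643) and [Q(∛643, ω) : Q(∛643)] = 2. By the tower law, [Q(∛643, ω) : Q] = 3 · 2 = 6. (In fact Q(∛643, ω) is the splitting field of x^3 - 643 over Q.)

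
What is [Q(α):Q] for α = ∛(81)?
[Q(α):Q] = 3

The minimal polynomial of α is x^3 - 81, irreducible over Q since 81 is not a perfect cube (so x^3 - 81 has no rational root). Hence [Q(α):Q] = deg(m_α) = 3.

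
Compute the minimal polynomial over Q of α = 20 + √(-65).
m_α(x) = x^2 - 40x + 465

From α - 20 = √(-65), squaring gives (α - 20)^2 = -65, i.e. α^2 - 40α + 400 = -65, so α^2 - 40α + 465 = 0. The discriminant of x^2 - 40x + 465 is (-40)^2 - 4·(465) = 1600 - 1860 = -260, and 4·(-65) is not a perfect square in Q since -65 is squarefree and ≠ 1. Hence x^2 - 40x + 465 is irreducible over Q and is the minimal polynomial of α.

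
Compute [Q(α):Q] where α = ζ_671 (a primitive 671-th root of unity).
[Q(α):Q] = 600

The minimal polynomial of ζ_671 over Q is the 671-th cyclotomic polynomial Φ_671(x), which is irreducible over Q and has degree φ(671) = 600. Hence [Q(α):Q] = φ(671) = 600.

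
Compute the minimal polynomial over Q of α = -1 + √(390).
m_α(x) = x^2 + 2x - 389

From α + 1 = √(390), squaring gives (α + 1)^2 = 390, i.e. α^2 + 2α + 1 = 390, so α^2 + 2α - 389 = 0. The discriminant of x^2 + 2x - 389 is (2)^2 - 4·(-389) = 4 + 1556 = 1560, and 4·(390) is not a perfect square in Q since 390 is squarefree and ≠ 1. Hence x^2 + 2x - 389 is irreducible over Q and is the minimal polynomial of α.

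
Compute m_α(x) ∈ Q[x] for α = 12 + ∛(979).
m_α(x) = x^3 - 36x^2 + 432x - 2707

Set β = α - 12 = ∛(979), so β^3 = 979. Then (α - 12)^3 - 979 = 0, i.e. α is a root of g(x) = (x - 12)^3 - 979 = x^3 - 36x^2 + 432x - 2707. Since g(x) = h(x - 12) where h(x) = x^3 - 979, and h is irreducible over Q (because 979 is not a perfect cube, so h has no rational root, and a monic cubic with no rational root is irreducible), g is also irreducible (irreducibility is preserved under the substitution x → x - 12). Hence m_α(x) = x^3 - 36x^2 + 432x - 2707.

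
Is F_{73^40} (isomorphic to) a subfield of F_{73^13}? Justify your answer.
No: F_{73^40} is not a subfield of F_{73^13}

F_{p^m} embeds in F_{p^n} iff m | n. Here 40 ∤ 13 (since 13 = 0·40 + 13 with remainder 13 ≠ 0), so F_{73^40} is not a subfield of F_{73^13}. Equivalently: if it were, the tower law would give 40 = [F_{73^40}:F_73] dividing [F_{73^13}:F_73] = 13, contradiction.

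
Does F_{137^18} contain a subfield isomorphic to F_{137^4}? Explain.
No: F_{137^4} is not a subfield of F_{137^18}

F_{p^m} embeds in F_{p^n} iff m | n. Here 4 ∤ 18 (since 18 = 4·4 + 2 with remainder 2 ≠ 0), so F_{137^4} is not a subfield of F_{137^18}. Equivalently: if it were, the tower law would give 4 = [F_{137^4}:F_137] dividing [F_{137^18}:F_137] = 18, contradiction.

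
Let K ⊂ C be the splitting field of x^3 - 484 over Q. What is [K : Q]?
[K : Q] = 6

The roots of x^3 - 484 are ∛484, ω∛484, ω^2∛484 where ω = e^(2πi/3) is a primitive cube root of unity, so K = Q(∛484, ω). Now [Q(∛484):Q] = 3 (since 484 is not a perfect cube, x^3 - 484 is irreducible) and [Q(ω):Q] = 2. Both 2 and 3 divide [K:Q], and [K:Q] ≤ 3·2 = 6, so [K:Q] = 6. (Equivalently: Q(∛484) ⊂ R but ω ∉ R, so [K : Q(∛484)] = 2.)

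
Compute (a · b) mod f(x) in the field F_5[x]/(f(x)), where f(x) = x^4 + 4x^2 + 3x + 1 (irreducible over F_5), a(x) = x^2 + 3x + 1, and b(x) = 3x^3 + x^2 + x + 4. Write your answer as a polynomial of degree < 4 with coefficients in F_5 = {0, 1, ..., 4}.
a · b ≡ 4x^2 + 4 (mod f(x))

Multiply in F_5[x]: a(x)·b(x) = (x^2 + 3x + 1)·(3x^3 + x^2 + x + 4) = 3x^5 + 2x^3 + 3x^2 + 3x + 4. This has degree ≥ 4, so divide by f(x) over F_5: 3x^5 + 2x^3 + 3x^2 + 3x + 4 = (3x)·(x^4 + 4x^2 + 3x + 1) + (4x^2 + 4). Hence a·b ≡ 4x^2 + 4 (mod f). (F_5[x]/(f) is a field with 5^4 = 625 elements since f is irreducible of degree 4.)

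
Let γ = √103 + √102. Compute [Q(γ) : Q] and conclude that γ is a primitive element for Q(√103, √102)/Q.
[Q(γ) : Q] = 4 (equivalently, Q(γ) = Q(√103, √102))

Obviously Q(γ) ⊆ Q(√103, √102), and [Q(√103, √102):Q] = 4 (since 103, 102 are distinct squarefree integers > 1 with 10506 not a perfect square). To show equality we compute the minimal polynomial of γ. From γ = √103 + √102: γ^2 = 103 + 2√(10506) + 102 = 205 + 2√(10506), so γ^2 - 205 = 2√(10506); squaring, (γ^2 - 205)^2 = 4·10506, i.e. γ^4 - 410γ^2 + 42025 - 42024 = 0, i.e. γ^4 - 410γ^2 + 1 = 0. So γ is a root of x^4 - 410x^2 + 1. This polynomial is irreducible over Q: it has no rational root (each ±√103 ± √102 is irrational), and any factorization into two quadratics over Q would force √(10506) ∈ Q (pairing opposite roots) or √103, √102 ∈ Q (other pairings), all impossible. Hence [Q(γ):Q] = 4 = [Q(√103, √102):Q], so Q(γ) = Q(√103, √102).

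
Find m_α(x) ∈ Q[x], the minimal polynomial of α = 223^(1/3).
m_α(x) = x^3 - 223

α satisfies α^3 = 223, so x^3 - 223 annihilates α. By the rational root test, a rational root p/q (in lowest terms) of x^3 - 223 would satisfy p^3 = 223 q^3, forcing q = 1 and p^3 = 223; but 223 is not a perfect cube, contradiction. A monic cubic over Q with no rational root is irreducible (any nontrivial factorization would include a linear factor). Hence x^3 - 223 is the minimal polynomial of α, and in particular [Q(α):Q] = 3.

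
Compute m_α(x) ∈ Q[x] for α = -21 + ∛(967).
m_α(x) = x^3 + 63x^2 + 1323x + 8294

Set β = α + 21 = ∛(967), so β^3 = 967. Then (α + 21)^3 - 967 = 0, i.e. α is a root of g(x) = (x + 21)^3 - 967 = x^3 + 63x^2 + 1323x + 8294. Since g(x) = h(x + 21) where h(x) = x^3 - 967, and h is irreducible over Q (because 967 is not a perfect cube, so h has no rational root, and a monic cubic with no rational root is irreducible), g is also irreducible (irreducibility is preserved under the substitution x → x + 21). Hence m_α(x) = x^3 + 63x^2 + 1323x + 8294.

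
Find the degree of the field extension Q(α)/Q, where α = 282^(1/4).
[Q(α):Q] = 4

α is a root of x^4 - 282. By Eisenstein's criterion at the prime p = 2 (which divides the constant term 282 but p^2 = 4 does not, since 282 is squarefree), x^4 - 282 is irreducible over Q. Hence [Q(α):Q] = 4.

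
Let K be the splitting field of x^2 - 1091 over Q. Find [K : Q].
[K : Q] = 2

f(x) = x^2 - 1091 factors as (x - √1091)(x + √1091). The splitting field is K = Q(√1091). Since 1091 is squarefree and > 1, it is not a perfect square, so x^2 - 1091 is irreducible over Q and [Q(√1091) : Q] = 2. Hence [K : Q] = 2.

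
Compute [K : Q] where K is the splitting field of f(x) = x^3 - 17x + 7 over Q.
[K : Q] = 6

By the rational root test, any rational root of the monic integer polynomial f(x) = x^3 - 17x + 7 must be an integer dividing the constant term 7, i.e. one of ±{1, 7}. Evaluating: f(1) = -9, f(-1) = 23, f(7) = 231, f(-7) = -217; none is 0, so f has no rational root and is therefore irreducible over Q (a cubic with no linear factor over a field is irreducible). For an irreducible cubic, the Galois group is A_3 or S_3 according as the discriminant disc(f) = -4a^3 - 27b^2 = -4·(-17)^3 - 27·(7)^2 = 18329 is or is not a square in Q. Here disc(f) = 18329 is not a perfect square in Q, so the Galois group of f over Q is not contained in A_3 and must be all of S_3. The splitting field has degree |S_3| = 6 over Q, so [K : Q] = 6.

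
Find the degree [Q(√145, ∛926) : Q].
[Q(√145, ∛926) : Q] = 6

Let L = Q(√145, ∛926). Since Q(√145) ⊂ L and [Q(√145):Q] = 2, the tower law gives 2 | [L:Q]. Likewise Q(∛926) ⊂ L with [Q(∛926):Q] = 3 (because 926 is not a perfect cube), so 3 | [L:Q]. As gcd(2,3) = 1, [L:Q] is divisible by 6. Conversely L is generated over Q by √145 and ∛926, so [L:Q] ≤ 2·3 = 6. Therefore [Q(√145, ∛926) : Q] = 6.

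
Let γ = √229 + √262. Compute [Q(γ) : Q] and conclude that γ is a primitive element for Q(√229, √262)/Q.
[Q(γ) : Q] = 4 (equivalently, Q(γ) = Q(√229, √262))

Obviously Q(γ) ⊆ Q(√229, √262), and [Q(√229, √262):Q] = 4 (since 229, 262 are distinct squarefree integers > 1 with 59998 not a perfect square). To show equality we compute the minimal polynomial of γ. From γ = √229 + √262: γ^2 = 229 + 2√(59998) + 262 = 491 + 2√(59998), so γ^2 - 491 = 2√(59998); squaring, (γ^2 - 491)^2 = 4·59998, i.e. γ^4 - 982γ^2 + 241081 - 239992 = 0, i.e. γ^4 - 982γ^2 + 1089 = 0. So γ is a root of x^4 - 982x^2 + 1089. This polynomial is irreducible over Q: it has no rational root (each ±√229 ± √262 is irrational), and any factorization into two quadratics over Q would force √(59998) ∈ Q (pairing opposite roots) or √229, √262 ∈ Q (other pairings), all impossible. Hence [Q(γ):Q] = 4 = [Q(√229, √262):Q], so Q(γ) = Q(√229, √262).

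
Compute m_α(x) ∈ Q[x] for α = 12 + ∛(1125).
m_α(x) = x^3 - 36x^2 + 432x - 2853

Set β = α - 12 = ∛(1125), so β^3 = 1125. Then (α - 12)^3 - 1125 = 0, i.e. α is a root of g(x) = (x - 12)^3 - 1125 = x^3 - 36x^2 + 432x - 2853. Since g(x) = h(x - 12) where h(x) = x^3 - 1125, and h is irreducible over Q (because 1125 is not a perfect cube, so h has no rational root, and a monic cubic with no rational root is irreducible), g is also irreducible (irreducibility is preserved under the substitution x → x - 12). Hence m_α(x) = x^3 - 36x^2 + 432x - 2853.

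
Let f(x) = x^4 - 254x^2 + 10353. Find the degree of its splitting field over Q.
[K : Q] = 4

Solving the quadratic in x^2: x^2 = (254 ± √(254^2 - 4·10353))/2 = (254 ± √23104)/2 = (254 ± 152)/2, giving x^2 = 51 or x^2 = 203. So f(x) = (x^2 - 51)(x^2 - 203) and the roots of f are ±√51, ±√203. Hence the splitting field is K = Q(√51, √203). Since 51 and 203 are distinct squarefree integers > 1, their product 10353 is not a perfect square, so √203 ∉ Q(√51). By the tower law [K:Q] = [Q(√51,√203):Q(√51)] · [Q(√51):Q] = 2 · 2 = 4.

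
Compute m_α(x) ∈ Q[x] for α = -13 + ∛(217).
m_α(x) = x^3 + 39x^2 + 507x + 1980

Set β = α + 13 = ∛(217), so β^3 = 217. Then (α + 13)^3 - 217 = 0, i.e. α is a root of g(x) = (x + 13)^3 - 217 = x^3 + 39x^2 + 507x + 1980. Since g(x) = h(x + 13) where h(x) = x^3 - 217, and h is irreducible over Q (because 217 is not a perfect cube, so h has no rational root, and a monic cubic with no rational root is irreducible), g is also irreducible (irreducibility is preserved under the substitution x → x + 13). Hence m_α(x) = x^3 + 39x^2 + 507x + 1980.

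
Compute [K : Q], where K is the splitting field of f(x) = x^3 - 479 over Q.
[K : Q] = 6

The roots of x^3 - 479 are ∛479, ω∛479, ω^2∛479 where ω = e^(2πi/3) is a primitive cube root of unity, so K = Q(∛479, ω). Now [Q(∛479):Q] = 3 (since 479 is not a perfect cube, x^3 - 479 is irreducible) and [Q(ω):Q] = 2. Both 2 and 3 divide [K:Q], and [K:Q] ≤ 3·2 = 6, so [K:Q] = 6. (Equivalently: Q(∛479) ⊂ R but ω ∉ R, so [K : Q(∛479)] = 2.)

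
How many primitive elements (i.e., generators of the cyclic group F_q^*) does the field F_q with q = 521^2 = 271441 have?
There are φ(271440) = 64512 primitive elements

F_q^* is cyclic of order q - 1 = 271440. A cyclic group of order m has exactly φ(m) generators. Here m = 271440 = 2^4 · 3^2 · 5 · 13 · 29, so the number of primitive elements is φ(271440) = 64512.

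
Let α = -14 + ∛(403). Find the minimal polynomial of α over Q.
m_α(x) = x^3 + 42x^2 + 588x + 2341

Set β = α + 14 = ∛(403), so β^3 = 403. Then (α + 14)^3 - 403 = 0, i.e. α is a root of g(x) = (x + 14)^3 - 403 = x^3 + 42x^2 + 588x + 2341. Since g(x) = h(x + 14) where h(x) = x^3 - 403, and h is irreducible over Q (because 403 is not a perfect cube, so h has no rational root, and a monic cubic with no rational root is irreducible), g is also irreducible (irreducibility is preserved under the substitution x → x + 14). Hence m_α(x) = x^3 + 42x^2 + 588x + 2341.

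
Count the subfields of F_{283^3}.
F_{283^3} has 2 subfields

The subfields of F_{p^n} are exactly the fields F_{p^d} for d | n (each is the fixed field of the unique index-d subgroup of Gal(F_{p^n}/F_p) ≅ Z/nZ). The divisors of n = 3 are {1, 3}, giving 2 subfields: F_{283^1}, F_{283^3}.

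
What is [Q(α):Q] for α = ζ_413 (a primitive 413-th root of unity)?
[Q(α):Q] = 348

The minimal polynomial of ζ_413 over Q is the 413-th cyclotomic polynomial Φ_413(x), which is irreducible over Q and has degree φ(413) = 348. Hence [Q(α):Q] = φ(413) = 348.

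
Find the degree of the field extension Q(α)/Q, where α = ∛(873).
[Q(α):Q] = 3

The minimal polynomial of α is x^3 - 873, irreducible over Q since 873 is not a perfect cube (so x^3 - 873 has no rational root). Hence [Q(α):Q] = deg(m_α) = 3.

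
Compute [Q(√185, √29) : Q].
[Q(√185, √29) : Q] = 4

[Q(√185):Q] = 2 (min poly x^2 - 185, irreducible since 185 is squarefree > 1). For the top step, suppose √29 ∈ Q(√185), say √29 = c + d√185 with c, d ∈ Q. Squaring: 29 = c^2 + 185d^2 + 2cd√185. Since √185 ∉ Q this forces 2cd = 0. If d = 0 then √29 = c ∈ Q, contradicting 29 squarefree > 1. If c = 0 then 29 = 185d^2, so 185·29 = (185d)^2 is a perfect square in Q — but 185·29 = 5365 is not a perfect square (since 185 and 29 are distinct squarefree integers). Contradiction. Hence √29 ∉ Q(√185), so x^2 - 29 stays irreducible over Q(√185) and [Q(√185, √29) : Q(√185)] = 2. By the tower law, [Q(√185, √29) : Q] = 2 · 2 = 4.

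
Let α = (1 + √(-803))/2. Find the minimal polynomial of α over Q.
m_α(x) = x^2 - x + 201

From 2α - 1 = √(-803), squaring gives (2α - 1)^2 = -803, i.e. 4α^2 - 4α + 1 = -803, so α^2 - α + (1 + 803)/4 = 0. Since -803 ≡ 1 (mod 4), (1 + 803)/4 = 201 ∈ Z. The polynomial x^2 - x + 201 has discriminant 1 - 4·(201) = -803, which is not a perfect square in Q (d = -803 is squarefree and ≠ 1), so x^2 - x + 201 is irreducible over Q. It is the minimal polynomial of α.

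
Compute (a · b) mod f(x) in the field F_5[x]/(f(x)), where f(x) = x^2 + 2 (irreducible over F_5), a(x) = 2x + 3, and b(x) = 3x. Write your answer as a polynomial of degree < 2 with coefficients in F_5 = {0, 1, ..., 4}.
a · b ≡ 4x + 3 (mod f(x))

Multiply in F_5[x]: a(x)·b(x) = (2x + 3)·(3x) = x^2 + 4x. This has degree ≥ 2, so divide by f(x) over F_5: x^2 + 4x = (1)·(x^2 + 2) + (4x + 3). Hence a·b ≡ 4x + 3 (mod f). (F_5[x]/(f) is a field with 5^2 = 25 elements since f is irreducible of degree 2.)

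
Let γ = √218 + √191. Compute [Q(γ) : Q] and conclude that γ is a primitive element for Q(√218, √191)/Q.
[Q(γ) : Q] = 4 (equivalently, Q(γ) = Q(√218, √191))

Obviously Q(γ) ⊆ Q(√218, √191), and [Q(√218, √191):Q] = 4 (since 218, 191 are distinct squarefree integers > 1 with 41638 not a perfect square). To show equality we compute the minimal polynomial of γ. From γ = √218 + √191: γ^2 = 218 + 2√(41638) + 191 = 409 + 2√(41638), so γ^2 - 409 = 2√(41638); squaring, (γ^2 - 409)^2 = 4·41638, i.e. γ^4 - 818γ^2 + 167281 - 166552 = 0, i.e. γ^4 - 818γ^2 + 729 = 0. So γ is a root of x^4 - 818x^2 + 729. This polynomial is irreducible over Q: it has no rational root (each ±√218 ± √191 is irrational), and any factorization into two quadratics over Q would force √(41638) ∈ Q (pairing opposite roots) or √218, √191 ∈ Q (other pairings), all impossible. Hence [Q(γ):Q] = 4 = [Q(√218, √191):Q], so Q(γ) = Q(√218, √191).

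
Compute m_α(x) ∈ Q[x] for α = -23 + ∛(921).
m_α(x) = x^3 + 69x^2 + 1587x + 11246

Set β = α + 23 = ∛(921), so β^3 = 921. Then (α + 23)^3 - 921 = 0, i.e. α is a root of g(x) = (x + 23)^3 - 921 = x^3 + 69x^2 + 1587x + 11246. Since g(x) = h(x + 23) where h(x) = x^3 - 921, and h is irreducible over Q (because 921 is not a perfect cube, so h has no rational root, and a monic cubic with no rational root is irreducible), g is also irreducible (irreducibility is preserved under the substitution x → x + 23). Hence m_α(x) = x^3 + 69x^2 + 1587x + 11246.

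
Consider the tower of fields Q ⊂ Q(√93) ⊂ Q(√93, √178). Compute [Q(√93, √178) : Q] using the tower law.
[Q(√93, √178) : Q] = 4

[Q(√93):Q] = 2 (min poly x^2 - 93, irreducible since 93 is squarefree > 1). For the top step, suppose √178 ∈ Q(√93), say √178 = c + d√93 with c, d ∈ Q. Squaring: 178 = c^2 + 93d^2 + 2cd√93. Since √93 ∉ Q this forces 2cd = 0. If d = 0 then √178 = c ∈ Q, contradicting 178 squarefree > 1. If c = 0 then 178 = 93d^2, so 93·178 = (93d)^2 is a perfect square in Q — but 93·178 = 16554 is not a perfect square (since 93 and 178 are distinct squarefree integers). Contradiction. Hence √178 ∉ Q(√93), so x^2 - 178 stays irreducible over Q(√93) and [Q(√93, √178) : Q(√93)] = 2. By the tower law, [Q(√93, √178) : Q] = 2 · 2 = 4.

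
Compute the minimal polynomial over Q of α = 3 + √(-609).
m_α(x) = x^2 - 6x + 618

From α - 3 = √(-609), squaring gives (α - 3)^2 = -609, i.e. α^2 - 6α + 9 = -609, so α^2 - 6α + 618 = 0. The discriminant of x^2 - 6x + 618 is (-6)^2 - 4·(618) = 36 - 2472 = -2436, and 4·(-609) is not a perfect square in Q since -609 is squarefree and ≠ 1. Hence x^2 - 6x + 618 is irreducible over Q and is the minimal polynomial of α.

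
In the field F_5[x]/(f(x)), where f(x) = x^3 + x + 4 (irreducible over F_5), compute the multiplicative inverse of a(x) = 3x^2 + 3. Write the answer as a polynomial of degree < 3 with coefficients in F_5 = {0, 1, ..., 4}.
a(x)^(-1) ≡ 2x (mod f(x))

Since f is irreducible over F_5, F_5[x]/(f) is a field and a(x) ≠ 0 has an inverse. Apply the extended Euclidean algorithm to f(x) and a(x) in F_5[x]: f(x) = (2x)·a(x) + (4). The last nonzero remainder is the constant 4 = gcd(f, a) in F_5. Back-substituting through the division chain expresses 4 = s(x)·a(x) + t(x)·f(x) with s(x) ≡ 3x (mod f), so (3x)·a(x) ≡ 4 (mod f). Multiplying by 4^(-1) ≡ 4 in F_5 gives a(x)^(-1) ≡ 4·(3x) ≡ 2x (mod f). Check: (3x^2 + 3)·(2x) = x^3 + x ≡ 1 (mod x^3 + x + 4).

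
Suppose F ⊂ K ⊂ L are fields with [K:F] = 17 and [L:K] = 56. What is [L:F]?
[L:F] = 952

The tower law says that for any tower of field extensions F ⊂ K ⊂ L with finite degrees, [L:F] = [L:K] · [K:F]. Here this gives [L:F] = 56 · 17 = 952.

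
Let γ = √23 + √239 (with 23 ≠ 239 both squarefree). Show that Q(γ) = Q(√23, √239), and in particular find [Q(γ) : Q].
[Q(γ) : Q] = 4 (equivalently, Q(γ) = Q(√23, √239))

Obviously Q(γ) ⊆ Q(√23, √239), and [Q(√23, √239):Q] = 4 (since 23, 239 are distinct squarefree integers > 1 with 5497 not a perfect square). To show equality we compute the minimal polynomial of γ. From γ = √23 + √239: γ^2 = 23 + 2√(5497) + 239 = 262 + 2√(5497), so γ^2 - 262 = 2√(5497); squaring, (γ^2 - 262)^2 = 4·5497, i.e. γ^4 - 524γ^2 + 68644 - 21988 = 0, i.e. γ^4 - 524γ^2 + 46656 = 0. So γ is a root of x^4 - 524x^2 + 46656. This polynomial is irreducible over Q: it has no rational root (each ±√23 ± √239 is irrational), and any factorization into two quadratics over Q would force √(5497) ∈ Q (pairing opposite roots) or √23, √239 ∈ Q (other pairings), all impossible. Hence [Q(γ):Q] = 4 = [Q(√23, √239):Q], so Q(γ) = Q(√23, √239).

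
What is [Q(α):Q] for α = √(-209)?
[Q(α):Q] = 2

[Q(α):Q] equals the degree of the minimal polynomial of α. Here α^2 = -209 and x^2 + 209 is irreducible (d = -209 is squarefree, ≠ 1, hence not a square), so deg(m_α) = 2. Thus [Q(α):Q] = 2.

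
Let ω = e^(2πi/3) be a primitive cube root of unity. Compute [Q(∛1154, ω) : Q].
[Q(∛1154, ω) : Q] = 6

[Q(∛1154):Q] = 3 (min poly x^3 - 1154, irreducible since 1154 is not a perfect cube). [Q(ω):Q] = 2 (min poly x^2 + x + 1). Since Q(∛1154) ⊂ R and ω ∉ R, we have ω ∉ Q(∛1154), so x^2 + x + 1 remains irreducible over Q(∛1154) and [Q(∛1154, ω) : Q(∛1154)] = 2. By the tower law, [Q(∛1154, ω) : Q] = 3 · 2 = 6. (In fact Q(∛1154, ω) is the splitting field of x^3 - 1154 over Q.)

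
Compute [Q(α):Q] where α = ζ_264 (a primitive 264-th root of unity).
[Q(α):Q] = 80

The minimal polynomial of ζ_264 over Q is the 264-th cyclotomic polynomial Φ_264(x), which is irreducible over Q and has degree φ(264) = 80. Hence [Q(α):Q] = φ(264) = 80.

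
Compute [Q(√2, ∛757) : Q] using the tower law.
[Q(√2, ∛757) : Q] = 6

Let L = Q(√2, ∛757). Since Q(√2) ⊂ L and [Q(√2):Q] = 2, the tower law gives 2 | [L:Q]. Likewise Q(∛757) ⊂ L with [Q(∛757):Q] = 3 (because 757 is not a perfect cube), so 3 | [L:Q]. As gcd(2,3) = 1, [L:Q] is divisible by 6. Conversely L is generated over Q by √2 and ∛757, so [L:Q] ≤ 2·3 = 6. Therefore [Q(√2, ∛757) : Q] = 6.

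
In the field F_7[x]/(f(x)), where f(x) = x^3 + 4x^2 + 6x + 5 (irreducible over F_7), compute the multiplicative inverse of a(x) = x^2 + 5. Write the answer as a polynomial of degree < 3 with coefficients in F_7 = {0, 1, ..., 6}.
a(x)^(-1) ≡ 6x^2 + 2x + 2 (mod f(x))

Since f is irreducible over F_7, F_7[x]/(f) is a field and a(x) ≠ 0 has an inverse. Apply the extended Euclidean algorithm to f(x) and a(x) in F_7[x]: f(x) = (x + 4)·a(x) + (x + 6);  a(x) = (x + 1)·(x + 6) + (6). The last nonzero remainder is the constant 6 = gcd(f, a) in F_7. Back-substituting through the division chain expresses 6 = s(x)·a(x) + t(x)·f(x) with s(x) ≡ x^2 + 5x + 5 (mod f), so (x^2 + 5x + 5)·a(x) ≡ 6 (mod f). Multiplying by 6^(-1) ≡ 6 in F_7 gives a(x)^(-1) ≡ 6·(x^2 + 5x + 5) ≡ 6x^2 + 2x + 2 (mod f). Check: (x^2 + 5)·(6x^2 + 2x + 2) = 6x^4 + 2x^3 + 4x^2 + 3x + 3 ≡ 1 (mod x^3 + 4x^2 + 6x + 5).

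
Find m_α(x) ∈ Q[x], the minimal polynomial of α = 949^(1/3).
m_α(x) = x^3 - 949

α satisfies α^3 = 949, so x^3 - 949 annihilates α. By the rational root test, a rational root p/q (in lowest terms) of x^3 - 949 would satisfy p^3 = 949 q^3, forcing q = 1 and p^3 = 949; but 949 is not a perfect cube, contradiction. A monic cubic over Q with no rational root is irreducible (any nontrivial factorization would include a linear factor). Hence x^3 - 949 is the minimal polynomial of α, and in particular [Q(α):Q] = 3.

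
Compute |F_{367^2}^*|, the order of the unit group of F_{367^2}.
|F_{367^2}^*| = 134688

F_{367^2} has 367^2 = 134689 elements; its multiplicative group consists of all nonzero elements, so |F_{367^2}^*| = 134689 - 1 = 134688. (It is cyclic since any finite subgroup of the multiplicative group of a field is cyclic.)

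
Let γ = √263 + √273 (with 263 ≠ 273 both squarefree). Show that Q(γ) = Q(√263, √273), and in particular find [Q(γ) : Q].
[Q(γ) : Q] = 4 (equivalently, Q(γ) = Q(√263, √273))

Obviously Q(γ) ⊆ Q(√263, √273), and [Q(√263, √273):Q] = 4 (since 263, 273 are distinct squarefree integers > 1 with 71799 not a perfect square). To show equality we compute the minimal polynomial of γ. From γ = √263 + √273: γ^2 = 263 + 2√(71799) + 273 = 536 + 2√(71799), so γ^2 - 536 = 2√(71799); squaring, (γ^2 - 536)^2 = 4·71799, i.e. γ^4 - 1072γ^2 + 287296 - 287196 = 0, i.e. γ^4 - 1072γ^2 + 100 = 0. So γ is a root of x^4 - 1072x^2 + 100. This polynomial is irreducible over Q: it has no rational root (each ±√263 ± √273 is irrational), and any factorization into two quadratics over Q would force √(71799) ∈ Q (pairing opposite roots) or √263, √273 ∈ Q (other pairings), all impossible. Hence [Q(γ):Q] = 4 = [Q(√263, √273):Q], so Q(γ) = Q(√263, √273).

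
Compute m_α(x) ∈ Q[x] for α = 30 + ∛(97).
m_α(x) = x^3 - 90x^2 + 2700x - 27097

Set β = α - 30 = ∛(97), so β^3 = 97. Then (α - 30)^3 - 97 = 0, i.e. α is a root of g(x) = (x - 30)^3 - 97 = x^3 - 90x^2 + 2700x - 27097. Since g(x) = h(x - 30) where h(x) = x^3 - 97, and h is irreducible over Q (because 97 is not a perfect cube, so h has no rational root, and a monic cubic with no rational root is irreducible), g is also irreducible (irreducibility is preserved under the substitution x → x - 30). Hence m_α(x) = x^3 - 90x^2 + 2700x - 27097.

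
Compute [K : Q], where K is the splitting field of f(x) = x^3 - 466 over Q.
[K : Q] = 6

The roots of x^3 - 466 are ∛466, ω∛466, ω^2∛466 where ω = e^(2πi/3) is a primitive cube root of unity, so K = Q(∛466, ω). Now [Q(∛466):Q] = 3 (since 466 is not a perfect cube, x^3 - 466 is irreducible) and [Q(ω):Q] = 2. Both 2 and 3 divide [K:Q], and [K:Q] ≤ 3·2 = 6, so [K:Q] = 6. (Equivalently: Q(∛466) ⊂ R but ω ∉ R, so [K : Q(∛466)] = 2.)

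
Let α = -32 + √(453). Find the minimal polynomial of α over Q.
m_α(x) = x^2 + 64x + 571

From α + 32 = √(453), squaring gives (α + 32)^2 = 453, i.e. α^2 + 64α + 1024 = 453, so α^2 + 64α + 571 = 0. The discriminant of x^2 + 64x + 571 is (64)^2 - 4·(571) = 4096 - 2284 = 1812, and 4·(453) is not a perfect square in Q since 453 is squarefree and ≠ 1. Hence x^2 + 64x + 571 is irreducible over Q and is the minimal polynomial of α.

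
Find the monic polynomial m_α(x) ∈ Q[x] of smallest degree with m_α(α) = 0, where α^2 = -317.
m_α(x) = x^2 + 317

α satisfies α^2 + 317 = 0, so x^2 + 317 annihilates α. Since d = -317 is squarefree and ≠ 1, it is not a perfect square in Q, so x^2 + 317 has no rational root and is therefore irreducible over Q (a degree-2 polynomial over a field is irreducible iff it has no root). Hence m_α(x) = x^2 + 317.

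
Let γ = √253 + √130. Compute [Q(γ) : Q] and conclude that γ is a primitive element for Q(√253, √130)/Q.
[Q(γ) : Q] = 4 (equivalently, Q(γ) = Q(√253, √130))

Obviously Q(γ) ⊆ Q(√253, √130), and [Q(√253, √130):Q] = 4 (since 253, 130 are distinct squarefree integers > 1 with 32890 not a perfect square). To show equality we compute the minimal polynomial of γ. From γ = √253 + √130: γ^2 = 253 + 2√(32890) + 130 = 383 + 2√(32890), so γ^2 - 383 = 2√(32890); squaring, (γ^2 - 383)^2 = 4·32890, i.e. γ^4 - 766γ^2 + 146689 - 131560 = 0, i.e. γ^4 - 766γ^2 + 15129 = 0. So γ is a root of x^4 - 766x^2 + 15129. This polynomial is irreducible over Q: it has no rational root (each ±√253 ± √130 is irrational), and any factorization into two quadratics over Q would force √(32890) ∈ Q (pairing opposite roots) or √253, √130 ∈ Q (other pairings), all impossible. Hence [Q(γ):Q] = 4 = [Q(√253, √130):Q], so Q(γ) = Q(√253, √130).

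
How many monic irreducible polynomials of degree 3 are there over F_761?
There are 146903440 monic irreducible polynomials of degree 3 over F_761

Each element of F_{761^3} that lies in no proper subfield is a root of exactly one monic irreducible of degree 3 over F_761, and each such polynomial has 3 distinct roots in F_{761^3}. By Möbius inversion the count is N_761(3) = (1/3) Σ_{d|3} μ(3/d) · 761^d = (1/3)(μ(3)·761^1 + μ(1)·761^3) = 440710320/3 = 146903440.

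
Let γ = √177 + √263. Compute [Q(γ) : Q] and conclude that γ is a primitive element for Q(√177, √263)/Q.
[Q(γ) : Q] = 4 (equivalently, Q(γ) = Q(√177, √263))

Obviously Q(γ) ⊆ Q(√177, √263), and [Q(√177, √263):Q] = 4 (since 177, 263 are distinct squarefree integers > 1 with 46551 not a perfect square). To show equality we compute the minimal polynomial of γ. From γ = √177 + √263: γ^2 = 177 + 2√(46551) + 263 = 440 + 2√(46551), so γ^2 - 440 = 2√(46551); squaring, (γ^2 - 440)^2 = 4·46551, i.e. γ^4 - 880γ^2 + 193600 - 186204 = 0, i.e. γ^4 - 880γ^2 + 7396 = 0. So γ is a root of x^4 - 880x^2 + 7396. This polynomial is irreducible over Q: it has no rational root (each ±√177 ± √263 is irrational), and any factorization into two quadratics over Q would force √(46551) ∈ Q (pairing opposite roots) or √177, √263 ∈ Q (other pairings), all impossible. Hence [Q(γ):Q] = 4 = [Q(√177, √263):Q], so Q(γ) = Q(√177, √263).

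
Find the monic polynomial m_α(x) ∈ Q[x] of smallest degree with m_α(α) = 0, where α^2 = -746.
m_α(x) = x^2 + 746

α satisfies α^2 + 746 = 0, so x^2 + 746 annihilates α. Since d = -746 is squarefree and ≠ 1, it is not a perfect square in Q, so x^2 + 746 has no rational root and is therefore irreducible over Q (a degree-2 polynomial over a field is irreducible iff it has no root). Hence m_α(x) = x^2 + 746.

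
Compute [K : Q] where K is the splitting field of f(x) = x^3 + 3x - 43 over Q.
[K : Q] = 6

By the rational root test, any rational root of the monic integer polynomial f(x) = x^3 + 3x - 43 must be an integer dividing the constant term -43, i.e. one of ±{1, 43}. Evaluating: f(1) = -39, f(-1) = -47, f(43) = 79593, f(-43) = -79679; none is 0, so f has no rational root and is therefore irreducible over Q (a cubic with no linear factor over a field is irreducible). For an irreducible cubic, the Galois group is A_3 or S_3 according as the discriminant disc(f) = -4a^3 - 27b^2 = -4·(3)^3 - 27·(-43)^2 = -50031 is or is not a square in Q. Here disc(f) = -50031 is not a perfect square in Q, so the Galois group of f over Q is not contained in A_3 and must be all of S_3. The splitting field has degree |S_3| = 6 over Q, so [K : Q] = 6.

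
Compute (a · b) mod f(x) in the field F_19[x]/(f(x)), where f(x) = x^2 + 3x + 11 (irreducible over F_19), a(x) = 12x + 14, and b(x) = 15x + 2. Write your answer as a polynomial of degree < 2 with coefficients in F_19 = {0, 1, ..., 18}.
a · b ≡ 17x + 5 (mod f(x))

Multiply in F_19[x]: a(x)·b(x) = (12x + 14)·(15x + 2) = 9x^2 + 6x + 9. This has degree ≥ 2, so divide by f(x) over F_19: 9x^2 + 6x + 9 = (9)·(x^2 + 3x + 11) + (17x + 5). Hence a·b ≡ 17x + 5 (mod f). (F_19[x]/(f) is a field with 19^2 = 361 elements since f is irreducible of degree 2.)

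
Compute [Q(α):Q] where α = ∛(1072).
[Q(α):Q] = 3

The minimal polynomial of α is x^3 - 1072, irreducible over Q since 1072 is not a perfect cube (so x^3 - 1072 has no rational root). Hence [Q(α):Q] = deg(m_α) = 3.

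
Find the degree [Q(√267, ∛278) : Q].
[Q(√267, ∛278) : Q] = 6

Let L = Q(√267, ∛278). Since Q(√267) ⊂ L and [Q(√267):Q] = 2, the tower law gives 2 | [L:Q]. Likewise Q(∛278) ⊂ L with [Q(∛278):Q] = 3 (because 278 is not a perfect cube), so 3 | [L:Q]. As gcd(2,3) = 1, [L:Q] is divisible by 6. Conversely L is generated over Q by √267 and ∛278, so [L:Q] ≤ 2·3 = 6. Therefore [Q(√267, ∛278) : Q] = 6.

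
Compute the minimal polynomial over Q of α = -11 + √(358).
m_α(x) = x^2 + 22x - 237

From α + 11 = √(358), squaring gives (α + 11)^2 = 358, i.e. α^2 + 22α + 121 = 358, so α^2 + 22α - 237 = 0. The discriminant of x^2 + 22x - 237 is (22)^2 - 4·(-237) = 484 + 948 = 1432, and 4·(358) is not a perfect square in Q since 358 is squarefree and ≠ 1. Hence x^2 + 22x - 237 is irreducible over Q and is the minimal polynomial of α.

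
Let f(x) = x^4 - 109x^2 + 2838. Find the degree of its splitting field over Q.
[K : Q] = 4

Solving the quadratic in x^2: x^2 = (109 ± √(109^2 - 4·2838))/2 = (109 ± √529)/2 = (109 ± 23)/2, giving x^2 = 43 or x^2 = 66. So f(x) = (x^2 - 43)(x^2 - 66) and the roots of f are ±√43, ±√66. Hence the splitting field is K = Q(√43, √66). Since 43 and 66 are distinct squarefree integers > 1, their product 2838 is not a perfect square, so √66 ∉ Q(√43). By the tower law [K:Q] = [Q(√43,√66):Q(√43)] · [Q(√43):Q] = 2 · 2 = 4.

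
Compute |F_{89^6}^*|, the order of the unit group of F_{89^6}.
|F_{89^6}^*| = 496981290960

F_{89^6} has 89^6 = 496981290961 elements; its multiplicative group consists of all nonzero elements, so |F_{89^6}^*| = 496981290961 - 1 = 496981290960. (It is cyclic since any finite subgroup of the multiplicative group of a field is cyclic.)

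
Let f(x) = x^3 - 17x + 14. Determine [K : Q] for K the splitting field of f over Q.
[K : Q] = 6

By the rational root test, any rational root of the monic integer polynomial f(x) = x^3 - 17x + 14 must be an integer dividing the constant term 14, i.e. one of ±{1, 2, 7, 14}. Evaluating: f(1) = -2, f(-1) = 30, f(2) = -12, f(-2) = 40, f(7) = 238, f(-7) = -210, f(14) = 2520, f(-14) = -2492; none is 0, so f has no rational root and is therefore irreducible over Q (a cubic with no linear factor over a field is irreducible). For an irreducible cubic, the Galois group is A_3 or S_3 according as the discriminant disc(f) = -4a^3 - 27b^2 = -4·(-17)^3 - 27·(14)^2 = 14360 is or is not a square in Q. Here disc(f) = 14360 is not a perfect square in Q, so the Galois group of f over Q is not contained in A_3 and must be all of S_3. The splitting field has degree |S_3| = 6 over Q, so [K : Q] = 6.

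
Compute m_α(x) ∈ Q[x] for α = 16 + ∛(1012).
m_α(x) = x^3 - 48x^2 + 768x - 5108

Set β = α - 16 = ∛(1012), so β^3 = 1012. Then (α - 16)^3 - 1012 = 0, i.e. α is a root of g(x) = (x - 16)^3 - 1012 = x^3 - 48x^2 + 768x - 5108. Since g(x) = h(x - 16) where h(x) = x^3 - 1012, and h is irreducible over Q (because 1012 is not a perfect cube, so h has no rational root, and a monic cubic with no rational root is irreducible), g is also irreducible (irreducibility is preserved under the substitution x → x - 16). Hence m_α(x) = x^3 - 48x^2 + 768x - 5108.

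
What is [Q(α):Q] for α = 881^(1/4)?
[Q(α):Q] = 4

α is a root of x^4 - 881. By Eisenstein's criterion at the prime p = 881 (which divides the constant term 881 but p^2 = 776161 does not, since 881 is squarefree), x^4 - 881 is irreducible over Q. Hence [Q(α):Q] = 4.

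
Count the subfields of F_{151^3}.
F_{151^3} has 2 subfields

The subfields of F_{p^n} are exactly the fields F_{p^d} for d | n (each is the fixed field of the unique index-d subgroup of Gal(F_{p^n}/F_p) ≅ Z/nZ). The divisors of n = 3 are {1, 3}, giving 2 subfields: F_{151^1}, F_{151^3}.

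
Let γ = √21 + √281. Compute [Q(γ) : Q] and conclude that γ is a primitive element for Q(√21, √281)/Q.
[Q(γ) : Q] = 4 (equivalently, Q(γ) = Q(√21, √281))

Obviously Q(γ) ⊆ Q(√21, √281), and [Q(√21, √281):Q] = 4 (since 21, 281 are distinct squarefree integers > 1 with 5901 not a perfect square). To show equality we compute the minimal polynomial of γ. From γ = √21 + √281: γ^2 = 21 + 2√(5901) + 281 = 302 + 2√(5901), so γ^2 - 302 = 2√(5901); squaring, (γ^2 - 302)^2 = 4·5901, i.e. γ^4 - 604γ^2 + 91204 - 23604 = 0, i.e. γ^4 - 604γ^2 + 67600 = 0. So γ is a root of x^4 - 604x^2 + 67600. This polynomial is irreducible over Q: it has no rational root (each ±√21 ± √281 is irrational), and any factorization into two quadratics over Q would force √(5901) ∈ Q (pairing opposite roots) or √21, √281 ∈ Q (other pairings), all impossible. Hence [Q(γ):Q] = 4 = [Q(√21, √281):Q], so Q(γ) = Q(√21, √281).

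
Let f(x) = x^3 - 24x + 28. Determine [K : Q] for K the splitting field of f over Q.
[K : Q] = 6

By the rational root test, any rational root of the monic integer polynomial f(x) = x^3 - 24x + 28 must be an integer dividing the constant term 28, i.e. one of ±{1, 2, 4, 7, 14, 28}. Evaluating: f(1) = 5, f(-1) = 51, f(2) = -12, f(-2) = 68, f(4) = -4, f(-4) = 60, f(7) = 203, f(-7) = -147, f(14) = 2436, f(-14) = -2380, f(28) = 21308, f(-28) = -21252; none is 0, so f has no rational root and is therefore irreducible over Q (a cubic with no linear factor over a field is irreducible). For an irreducible cubic, the Galois group is A_3 or S_3 according as the discriminant disc(f) = -4a^3 - 27b^2 = -4·(-24)^3 - 27·(28)^2 = 34128 is or is not a square in Q. Here disc(f) = 34128 is not a perfect square in Q, so the Galois group of f over Q is not contained in A_3 and must be all of S_3. The splitting field has degree |S_3| = 6 over Q, so [K : Q] = 6.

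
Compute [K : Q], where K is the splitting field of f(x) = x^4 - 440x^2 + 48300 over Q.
[K : Q] = 4

Solving the quadratic in x^2: x^2 = (440 ± √(440^2 - 4·48300))/2 = (440 ± √400)/2 = (440 ± 20)/2, giving x^2 = 230 or x^2 = 210. So f(x) = (x^2 - 230)(x^2 - 210) and the roots of f are ±√230, ±√210. Hence the splitting field is K = Q(√230, √210). Since 230 and 210 are distinct squarefree integers > 1, their product 48300 is not a perfect square, so √210 ∉ Q(√230). By the tower law [K:Q] = [Q(√230,√210):Q(√230)] · [Q(√230):Q] = 2 · 2 = 4.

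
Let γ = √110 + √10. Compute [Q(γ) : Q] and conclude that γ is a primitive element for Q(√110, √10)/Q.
[Q(γ) : Q] = 4 (equivalently, Q(γ) = Q(√110, √10))

Obviously Q(γ) ⊆ Q(√110, √10), and [Q(√110, √10):Q] = 4 (since 110, 10 are distinct squarefree integers > 1 with 1100 not a perfect square). To show equality we compute the minimal polynomial of γ. From γ = √110 + √10: γ^2 = 110 + 2√(1100) + 10 = 120 + 2√(1100), so γ^2 - 120 = 2√(1100); squaring, (γ^2 - 120)^2 = 4·1100, i.e. γ^4 - 240γ^2 + 14400 - 4400 = 0, i.e. γ^4 - 240γ^2 + 10000 = 0. So γ is a root of x^4 - 240x^2 + 10000. This polynomial is irreducible over Q: it has no rational root (each ±√110 ± √10 is irrational), and any factorization into two quadratics over Q would force √(1100) ∈ Q (pairing opposite roots) or √110, √10 ∈ Q (other pairings), all impossible. Hence [Q(γ):Q] = 4 = [Q(√110, √10):Q], so Q(γ) = Q(√110, √10).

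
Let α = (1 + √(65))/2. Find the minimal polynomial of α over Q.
m_α(x) = x^2 - x - 16

From 2α - 1 = √(65), squaring gives (2α - 1)^2 = 65, i.e. 4α^2 - 4α + 1 = 65, so α^2 - α + (1 - 65)/4 = 0. Since 65 ≡ 1 (mod 4), (1 - 65)/4 = -16 ∈ Z. The polynomial x^2 - x - 16 has discriminant 1 - 4·(-16) = 65, which is not a perfect square in Q (d = 65 is squarefree and ≠ 1), so x^2 - x - 16 is irreducible over Q. It is the minimal polynomial of α.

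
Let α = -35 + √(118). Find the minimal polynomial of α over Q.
m_α(x) = x^2 + 70x + 1107

From α + 35 = √(118), squaring gives (α + 35)^2 = 118, i.e. α^2 + 70α + 1225 = 118, so α^2 + 70α + 1107 = 0. The discriminant of x^2 + 70x + 1107 is (70)^2 - 4·(1107) = 4900 - 4428 = 472, and 4·(118) is not a perfect square in Q since 118 is squarefree and ≠ 1. Hence x^2 + 70x + 1107 is irreducible over Q and is the minimal polynomial of α.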